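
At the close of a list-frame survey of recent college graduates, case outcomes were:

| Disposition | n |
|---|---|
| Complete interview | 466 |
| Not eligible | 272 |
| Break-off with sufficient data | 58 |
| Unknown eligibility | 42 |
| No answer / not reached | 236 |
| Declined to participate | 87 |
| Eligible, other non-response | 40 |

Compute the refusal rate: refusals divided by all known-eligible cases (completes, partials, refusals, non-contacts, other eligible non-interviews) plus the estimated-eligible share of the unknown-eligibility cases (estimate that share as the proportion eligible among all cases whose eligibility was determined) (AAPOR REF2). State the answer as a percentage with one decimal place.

9.5%

Num: 87
Eligible (known): 466 + 58 + 87 + 236 + 40 = 887
e = 887 / (887 + 272) = 887 / 1159 = 0.7653
e × U: 0.7653 × 42 = 32.14
Base: 887 + 32.14 = 919.14
REF2 = 87 / 919.14 = 0.0947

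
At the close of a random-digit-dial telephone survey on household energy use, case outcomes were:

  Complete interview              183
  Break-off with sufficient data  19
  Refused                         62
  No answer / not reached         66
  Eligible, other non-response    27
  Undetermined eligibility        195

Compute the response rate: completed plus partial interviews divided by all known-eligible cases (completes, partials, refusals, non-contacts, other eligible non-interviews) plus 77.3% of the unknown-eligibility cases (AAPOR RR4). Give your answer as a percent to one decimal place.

Num = 183 + 19 = 202
Eligible (known) = 183 + 19 + 62 + 66 + 27 = 357
Eligible share of unknowns = 0.7730 × 195 = 150.74
Denom = 357 + 150.74 = 507.74
RR4 = 202 / 507.74 = 0.3978

39.8%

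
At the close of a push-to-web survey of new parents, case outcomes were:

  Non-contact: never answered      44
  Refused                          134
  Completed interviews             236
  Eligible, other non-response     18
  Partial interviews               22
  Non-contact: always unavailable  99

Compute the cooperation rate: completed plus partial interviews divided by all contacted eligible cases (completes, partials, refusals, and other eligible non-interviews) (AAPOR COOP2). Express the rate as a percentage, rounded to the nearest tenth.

No contact after all attempts = 44 + 99 = 143
Numerator → 236 + 22 = 258
Denom → 236 + 22 + 134 + 18 = 410
COOP2 = 258 / 410 = 0.6293

62.9%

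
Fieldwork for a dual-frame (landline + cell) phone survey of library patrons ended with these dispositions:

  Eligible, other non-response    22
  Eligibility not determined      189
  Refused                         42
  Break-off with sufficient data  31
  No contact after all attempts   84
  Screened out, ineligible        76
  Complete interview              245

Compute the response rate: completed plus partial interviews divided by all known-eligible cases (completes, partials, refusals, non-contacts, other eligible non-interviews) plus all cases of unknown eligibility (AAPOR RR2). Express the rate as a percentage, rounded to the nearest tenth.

45.0%

Top = 245 + 31 = 276
Denom = 245 + 31 + 42 + 84 + 22 + 189 = 613
RR2 = 276 / 613 = 0.4502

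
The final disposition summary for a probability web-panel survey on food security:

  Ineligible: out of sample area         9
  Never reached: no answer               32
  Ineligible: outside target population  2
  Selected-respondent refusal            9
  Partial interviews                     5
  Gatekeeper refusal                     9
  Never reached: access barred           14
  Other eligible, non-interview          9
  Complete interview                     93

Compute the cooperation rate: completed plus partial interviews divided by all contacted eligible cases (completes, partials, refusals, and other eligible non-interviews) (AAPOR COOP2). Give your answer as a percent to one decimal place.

78.4%

Refusal or break-off = 9 + 9 = 18
No contact after all attempts = 32 + 14 = 46
Out of scope = 2 + 9 = 11
Numerator → 93 + 5 = 98
Denominator → 93 + 5 + 18 + 9 = 125
COOP2 = 98 / 125 = 0.7840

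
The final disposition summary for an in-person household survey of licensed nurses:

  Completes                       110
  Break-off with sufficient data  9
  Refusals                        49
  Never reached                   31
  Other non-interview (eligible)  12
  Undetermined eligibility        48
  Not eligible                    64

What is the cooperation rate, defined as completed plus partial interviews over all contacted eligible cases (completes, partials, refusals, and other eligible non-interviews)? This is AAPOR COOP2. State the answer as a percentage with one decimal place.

Num → 110 + 9 = 119
Denom → 110 + 9 + 49 + 12 = 180
COOP2 = 119 / 180 = 0.6611

66.1%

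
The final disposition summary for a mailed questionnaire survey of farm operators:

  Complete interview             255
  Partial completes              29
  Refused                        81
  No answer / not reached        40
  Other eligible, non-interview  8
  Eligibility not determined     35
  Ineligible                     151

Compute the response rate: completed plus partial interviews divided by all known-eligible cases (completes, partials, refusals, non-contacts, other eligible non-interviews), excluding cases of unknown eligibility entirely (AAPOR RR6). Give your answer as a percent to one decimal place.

68.8%

Num: 255 + 29 = 284
Base: 255 + 29 + 81 + 40 + 8 = 413
RR6 = 284 / 413 = 0.6877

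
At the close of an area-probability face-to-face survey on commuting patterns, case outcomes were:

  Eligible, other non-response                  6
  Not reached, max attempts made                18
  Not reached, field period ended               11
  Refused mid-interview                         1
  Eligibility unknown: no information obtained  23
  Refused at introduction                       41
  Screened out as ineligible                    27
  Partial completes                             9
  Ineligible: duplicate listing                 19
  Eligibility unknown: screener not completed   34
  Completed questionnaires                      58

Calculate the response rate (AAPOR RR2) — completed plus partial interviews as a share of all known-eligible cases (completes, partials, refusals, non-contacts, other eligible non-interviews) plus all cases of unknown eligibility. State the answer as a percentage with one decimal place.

Refused = 41 + 1 = 42
No answer / not reached = 11 + 18 = 29
Unknown eligibility = 34 + 23 = 57
Out of scope = 27 + 19 = 46
Top → 58 + 9 = 67
Denom → 58 + 9 + 42 + 29 + 6 + 57 = 201
RR2 = 67 / 201 = 0.3333

33.3%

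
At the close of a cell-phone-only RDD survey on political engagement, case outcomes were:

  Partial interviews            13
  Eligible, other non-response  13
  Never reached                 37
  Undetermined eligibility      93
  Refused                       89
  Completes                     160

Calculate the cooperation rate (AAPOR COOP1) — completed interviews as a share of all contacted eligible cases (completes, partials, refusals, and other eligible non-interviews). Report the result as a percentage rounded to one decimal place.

58.2%

Top = 160
Denominator = 160 + 13 + 89 + 13 = 275
COOP1 = 160 / 275 = 0.5818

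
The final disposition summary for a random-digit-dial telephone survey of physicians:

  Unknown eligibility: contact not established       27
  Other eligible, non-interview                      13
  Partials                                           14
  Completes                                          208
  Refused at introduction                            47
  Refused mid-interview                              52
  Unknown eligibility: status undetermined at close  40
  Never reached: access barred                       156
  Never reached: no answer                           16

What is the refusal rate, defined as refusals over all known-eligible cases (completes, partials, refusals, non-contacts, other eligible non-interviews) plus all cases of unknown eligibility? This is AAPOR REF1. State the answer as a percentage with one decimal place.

Refused = 47 + 52 = 99
Never reached = 16 + 156 = 172
Unknown if eligible = 27 + 40 = 67
Num: 99
Base: 208 + 14 + 99 + 172 + 13 + 67 = 573
REF1 = 99 / 573 = 0.1728

17.3%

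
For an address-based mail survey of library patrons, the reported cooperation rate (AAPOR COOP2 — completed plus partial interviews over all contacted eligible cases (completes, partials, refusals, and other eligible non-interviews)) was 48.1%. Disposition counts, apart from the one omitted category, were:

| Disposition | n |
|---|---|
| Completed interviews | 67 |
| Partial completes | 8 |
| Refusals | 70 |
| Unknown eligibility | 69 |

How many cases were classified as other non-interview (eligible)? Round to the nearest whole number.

Numerator: 67 + 8 = 75
COOP2 = 75 / D = 0.481
D = 75 / 0.481 = 155.9
Remaining denominator categories sum to 145
other non-interview (eligible) = 155.9 − 145 ≈ 11

11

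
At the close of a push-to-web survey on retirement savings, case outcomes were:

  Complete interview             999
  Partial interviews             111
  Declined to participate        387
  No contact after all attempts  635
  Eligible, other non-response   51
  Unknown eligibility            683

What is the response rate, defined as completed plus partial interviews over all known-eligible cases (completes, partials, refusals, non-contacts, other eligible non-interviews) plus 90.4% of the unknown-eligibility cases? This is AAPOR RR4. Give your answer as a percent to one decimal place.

39.6%

Top: 999 + 111 = 1110
Eligible (known): 999 + 111 + 387 + 635 + 51 = 2183
Estimated eligible among unknowns: 0.9040 × 683 = 617.43
Base: 2183 + 617.43 = 2800.43
RR4 = 1110 / 2800.43 = 0.3964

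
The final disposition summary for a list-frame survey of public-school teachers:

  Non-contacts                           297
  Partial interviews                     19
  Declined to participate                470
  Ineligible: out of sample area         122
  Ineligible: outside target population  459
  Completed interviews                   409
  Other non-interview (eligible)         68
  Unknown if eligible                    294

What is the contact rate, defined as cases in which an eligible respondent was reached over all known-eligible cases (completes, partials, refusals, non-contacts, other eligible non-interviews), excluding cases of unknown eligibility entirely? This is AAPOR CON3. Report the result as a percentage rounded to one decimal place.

Ineligible = 459 + 122 = 581
Num = 409 + 19 + 470 + 68 = 966
Denominator = 409 + 19 + 470 + 297 + 68 = 1263
CON3 = 966 / 1263 = 0.7648

76.5%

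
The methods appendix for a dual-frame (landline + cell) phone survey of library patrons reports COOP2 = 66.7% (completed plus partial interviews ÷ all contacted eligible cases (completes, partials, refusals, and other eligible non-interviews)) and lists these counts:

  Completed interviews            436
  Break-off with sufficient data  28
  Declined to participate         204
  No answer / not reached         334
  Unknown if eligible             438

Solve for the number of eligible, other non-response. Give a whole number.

Top = 436 + 28 = 464
COOP2 = 464 / D = 0.667
D = 464 / 0.667 = 695.7
Remaining denominator categories sum to 668
eligible, other non-response = 695.7 − 668 ≈ 28

28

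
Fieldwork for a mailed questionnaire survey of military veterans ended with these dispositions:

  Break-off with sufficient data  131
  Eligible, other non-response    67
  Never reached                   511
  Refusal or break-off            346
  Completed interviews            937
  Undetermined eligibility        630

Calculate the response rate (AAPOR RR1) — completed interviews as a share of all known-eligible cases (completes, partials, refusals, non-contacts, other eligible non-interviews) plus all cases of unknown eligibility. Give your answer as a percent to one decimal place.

Numerator: 937
Denominator: 937 + 131 + 346 + 511 + 67 + 630 = 2622
RR1 = 937 / 2622 = 0.3574

35.7%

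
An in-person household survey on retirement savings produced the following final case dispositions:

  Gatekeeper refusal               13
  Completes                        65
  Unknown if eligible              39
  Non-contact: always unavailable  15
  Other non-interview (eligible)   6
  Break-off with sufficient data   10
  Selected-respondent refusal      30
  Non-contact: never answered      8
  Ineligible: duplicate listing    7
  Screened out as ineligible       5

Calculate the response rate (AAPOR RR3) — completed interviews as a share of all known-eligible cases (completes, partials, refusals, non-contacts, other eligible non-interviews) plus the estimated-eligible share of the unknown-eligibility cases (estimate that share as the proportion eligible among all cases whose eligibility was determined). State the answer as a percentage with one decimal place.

Refusal or break-off = 13 + 30 = 43
Non-contacts = 8 + 15 = 23
Not eligible = 5 + 7 = 12
Numerator → 65
Known eligible → 65 + 10 + 43 + 23 + 6 = 147
e = 147 / (147 + 12) = 147 / 159 = 0.9245
Eligible share of unknowns → 0.9245 × 39 = 36.06
Denominator → 147 + 36.06 = 183.06
RR3 = 65 / 183.06 = 0.3551

35.5%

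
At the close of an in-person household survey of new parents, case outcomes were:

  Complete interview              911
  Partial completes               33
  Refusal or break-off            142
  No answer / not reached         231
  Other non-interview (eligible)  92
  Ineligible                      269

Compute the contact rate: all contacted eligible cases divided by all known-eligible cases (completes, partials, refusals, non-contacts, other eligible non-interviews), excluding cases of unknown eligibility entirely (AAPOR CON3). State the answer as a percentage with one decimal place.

Top: 911 + 33 + 142 + 92 = 1178
Denominator: 911 + 33 + 142 + 231 + 92 = 1409
CON3 = 1178 / 1409 = 0.8361

83.6%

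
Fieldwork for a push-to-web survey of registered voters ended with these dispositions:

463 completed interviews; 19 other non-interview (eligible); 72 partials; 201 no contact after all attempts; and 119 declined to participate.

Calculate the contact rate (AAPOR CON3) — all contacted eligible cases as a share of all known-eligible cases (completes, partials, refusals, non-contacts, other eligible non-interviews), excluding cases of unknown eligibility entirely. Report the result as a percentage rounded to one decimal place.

Numerator: 463 + 72 + 119 + 19 = 673
Denominator: 463 + 72 + 119 + 201 + 19 = 874
CON3 = 673 / 874 = 0.7700

77.0%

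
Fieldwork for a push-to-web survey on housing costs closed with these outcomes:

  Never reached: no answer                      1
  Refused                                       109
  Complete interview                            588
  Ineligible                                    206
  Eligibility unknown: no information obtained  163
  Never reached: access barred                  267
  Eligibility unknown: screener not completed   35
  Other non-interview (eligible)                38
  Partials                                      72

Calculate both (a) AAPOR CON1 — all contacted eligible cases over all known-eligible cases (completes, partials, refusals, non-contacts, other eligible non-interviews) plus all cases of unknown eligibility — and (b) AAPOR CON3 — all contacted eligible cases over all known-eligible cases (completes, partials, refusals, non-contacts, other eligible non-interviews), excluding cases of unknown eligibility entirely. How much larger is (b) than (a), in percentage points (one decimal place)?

11.7

Non-contacts = 1 + 267 = 268
Unknown eligibility = 35 + 163 = 198
Top → 588 + 72 + 109 + 38 = 807
Denominator → 588 + 72 + 109 + 268 + 38 + 198 = 1273
CON1 = 807 / 1273 = 0.6339
Denominator → 588 + 72 + 109 + 268 + 38 = 1075
CON3 = 807 / 1075 = 0.7507
Difference = 75.07 − 63.39 = 11.68 percentage points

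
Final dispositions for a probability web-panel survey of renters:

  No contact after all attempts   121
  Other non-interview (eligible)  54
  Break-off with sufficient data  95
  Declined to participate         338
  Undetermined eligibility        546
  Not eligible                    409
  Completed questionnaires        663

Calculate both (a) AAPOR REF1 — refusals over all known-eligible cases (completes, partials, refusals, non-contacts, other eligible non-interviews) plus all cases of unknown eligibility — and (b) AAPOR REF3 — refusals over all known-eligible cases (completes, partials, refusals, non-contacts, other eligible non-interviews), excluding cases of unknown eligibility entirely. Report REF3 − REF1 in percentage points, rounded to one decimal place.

Num = 338
Denom = 663 + 95 + 338 + 121 + 54 + 546 = 1817
REF1 = 338 / 1817 = 0.1860
Denom = 663 + 95 + 338 + 121 + 54 = 1271
REF3 = 338 / 1271 = 0.2659
Difference = 26.59 − 18.60 = 7.99 percentage points

8.0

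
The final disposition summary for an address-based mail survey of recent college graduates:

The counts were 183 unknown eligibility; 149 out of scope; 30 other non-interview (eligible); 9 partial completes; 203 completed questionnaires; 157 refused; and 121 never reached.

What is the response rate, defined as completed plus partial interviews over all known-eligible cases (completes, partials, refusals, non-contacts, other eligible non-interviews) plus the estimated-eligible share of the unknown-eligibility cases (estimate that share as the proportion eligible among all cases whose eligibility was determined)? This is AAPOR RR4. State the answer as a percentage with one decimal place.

32.0%

Top = 203 + 9 = 212
Eligible (known) = 203 + 9 + 157 + 121 + 30 = 520
e = 520 / (520 + 149) = 520 / 669 = 0.7773
Eligible share of unknowns = 0.7773 × 183 = 142.25
Denominator = 520 + 142.25 = 662.25
RR4 = 212 / 662.25 = 0.3201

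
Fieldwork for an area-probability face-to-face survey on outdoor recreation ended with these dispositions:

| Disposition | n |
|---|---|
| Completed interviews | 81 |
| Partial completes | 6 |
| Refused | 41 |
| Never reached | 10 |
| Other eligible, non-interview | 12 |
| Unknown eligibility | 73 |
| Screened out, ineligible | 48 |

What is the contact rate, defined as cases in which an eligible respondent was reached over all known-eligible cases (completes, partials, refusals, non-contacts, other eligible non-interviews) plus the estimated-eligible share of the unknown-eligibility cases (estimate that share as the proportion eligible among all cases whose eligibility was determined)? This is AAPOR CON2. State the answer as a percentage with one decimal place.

Top = 81 + 6 + 41 + 12 = 140
Eligible (known) = 81 + 6 + 41 + 10 + 12 = 150
e = 150 / (150 + 48) = 150 / 198 = 0.7576
Eligible share of unknowns = 0.7576 × 73 = 55.30
Denominator = 150 + 55.30 = 205.30
CON2 = 140 / 205.30 = 0.6819

68.2%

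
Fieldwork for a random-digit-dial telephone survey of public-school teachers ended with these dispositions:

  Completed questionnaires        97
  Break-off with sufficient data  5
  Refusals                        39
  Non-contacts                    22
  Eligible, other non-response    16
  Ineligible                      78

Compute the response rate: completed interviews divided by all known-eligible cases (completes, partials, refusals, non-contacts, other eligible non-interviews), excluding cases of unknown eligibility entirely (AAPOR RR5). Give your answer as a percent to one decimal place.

Num: 97
Denom: 97 + 5 + 39 + 22 + 16 = 179
RR5 = 97 / 179 = 0.5419

54.2%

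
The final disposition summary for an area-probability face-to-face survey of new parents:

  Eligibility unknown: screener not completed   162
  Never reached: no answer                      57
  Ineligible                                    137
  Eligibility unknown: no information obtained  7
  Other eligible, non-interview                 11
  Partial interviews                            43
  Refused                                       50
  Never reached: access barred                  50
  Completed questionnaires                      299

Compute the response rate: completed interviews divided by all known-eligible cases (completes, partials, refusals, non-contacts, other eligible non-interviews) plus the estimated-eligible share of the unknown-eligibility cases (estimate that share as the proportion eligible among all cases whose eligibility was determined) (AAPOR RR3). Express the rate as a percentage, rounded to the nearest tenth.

No contact after all attempts = 57 + 50 = 107
Unknown eligibility = 162 + 7 = 169
Num → 299
Eligible (known) → 299 + 43 + 50 + 107 + 11 = 510
e = 510 / (510 + 137) = 510 / 647 = 0.7883
Eligible share of unknowns → 0.7883 × 169 = 133.22
Denominator → 510 + 133.22 = 643.22
RR3 = 299 / 643.22 = 0.4648

46.5%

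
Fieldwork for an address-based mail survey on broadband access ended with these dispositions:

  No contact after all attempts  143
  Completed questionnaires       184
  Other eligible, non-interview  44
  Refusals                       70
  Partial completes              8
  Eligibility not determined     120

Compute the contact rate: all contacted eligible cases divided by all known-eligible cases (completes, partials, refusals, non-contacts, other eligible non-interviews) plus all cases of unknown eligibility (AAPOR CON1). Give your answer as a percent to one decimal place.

53.8%

Numerator: 184 + 8 + 70 + 44 = 306
Denom: 184 + 8 + 70 + 143 + 44 + 120 = 569
CON1 = 306 / 569 = 0.5378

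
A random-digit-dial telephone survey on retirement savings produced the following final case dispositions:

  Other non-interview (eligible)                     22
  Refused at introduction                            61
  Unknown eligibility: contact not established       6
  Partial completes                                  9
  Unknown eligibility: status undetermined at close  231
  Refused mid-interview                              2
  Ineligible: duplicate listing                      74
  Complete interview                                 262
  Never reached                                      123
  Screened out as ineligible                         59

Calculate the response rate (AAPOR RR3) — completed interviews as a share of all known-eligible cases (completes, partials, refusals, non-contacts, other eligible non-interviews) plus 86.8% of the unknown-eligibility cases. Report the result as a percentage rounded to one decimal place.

38.3%

Refusals = 61 + 2 = 63
Unknown eligibility = 6 + 231 = 237
Not eligible = 59 + 74 = 133
Numerator = 262
Determined eligible = 262 + 9 + 63 + 123 + 22 = 479
e × U = 0.8680 × 237 = 205.72
Denominator = 479 + 205.72 = 684.72
RR3 = 262 / 684.72 = 0.3826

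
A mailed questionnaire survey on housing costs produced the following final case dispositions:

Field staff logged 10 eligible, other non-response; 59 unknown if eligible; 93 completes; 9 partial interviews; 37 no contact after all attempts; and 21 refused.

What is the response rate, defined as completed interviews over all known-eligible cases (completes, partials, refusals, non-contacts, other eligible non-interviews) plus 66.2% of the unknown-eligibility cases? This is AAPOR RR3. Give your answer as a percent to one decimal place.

Numerator: 93
Determined eligible: 93 + 9 + 21 + 37 + 10 = 170
Estimated eligible among unknowns: 0.6620 × 59 = 39.06
Base: 170 + 39.06 = 209.06
RR3 = 93 / 209.06 = 0.4448

44.5%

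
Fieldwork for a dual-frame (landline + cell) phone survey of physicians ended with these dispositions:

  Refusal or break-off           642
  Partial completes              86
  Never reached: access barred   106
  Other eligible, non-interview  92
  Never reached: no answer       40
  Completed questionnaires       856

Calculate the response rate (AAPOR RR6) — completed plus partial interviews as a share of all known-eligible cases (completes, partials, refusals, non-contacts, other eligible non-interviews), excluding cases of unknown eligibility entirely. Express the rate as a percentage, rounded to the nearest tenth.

Non-contacts = 40 + 106 = 146
Numerator → 856 + 86 = 942
Base → 856 + 86 + 642 + 146 + 92 = 1822
RR6 = 942 / 1822 = 0.5170

51.7%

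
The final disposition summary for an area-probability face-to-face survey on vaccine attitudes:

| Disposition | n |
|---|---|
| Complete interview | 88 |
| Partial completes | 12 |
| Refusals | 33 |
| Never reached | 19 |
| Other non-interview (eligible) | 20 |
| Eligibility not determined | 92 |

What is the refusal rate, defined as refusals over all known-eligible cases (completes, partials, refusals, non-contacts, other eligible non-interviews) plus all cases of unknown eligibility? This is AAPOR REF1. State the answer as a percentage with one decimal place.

12.5%

Top → 33
Denom → 88 + 12 + 33 + 19 + 20 + 92 = 264
REF1 = 33 / 264 = 0.1250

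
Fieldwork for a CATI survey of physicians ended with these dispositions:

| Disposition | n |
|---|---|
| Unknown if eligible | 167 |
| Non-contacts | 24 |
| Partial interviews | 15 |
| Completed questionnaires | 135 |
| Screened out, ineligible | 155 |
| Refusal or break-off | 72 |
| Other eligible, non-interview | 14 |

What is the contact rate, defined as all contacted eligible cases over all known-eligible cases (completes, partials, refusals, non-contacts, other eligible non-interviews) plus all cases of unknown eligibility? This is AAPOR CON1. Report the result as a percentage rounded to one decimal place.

Num = 135 + 15 + 72 + 14 = 236
Denominator = 135 + 15 + 72 + 24 + 14 + 167 = 427
CON1 = 236 / 427 = 0.5527

55.3%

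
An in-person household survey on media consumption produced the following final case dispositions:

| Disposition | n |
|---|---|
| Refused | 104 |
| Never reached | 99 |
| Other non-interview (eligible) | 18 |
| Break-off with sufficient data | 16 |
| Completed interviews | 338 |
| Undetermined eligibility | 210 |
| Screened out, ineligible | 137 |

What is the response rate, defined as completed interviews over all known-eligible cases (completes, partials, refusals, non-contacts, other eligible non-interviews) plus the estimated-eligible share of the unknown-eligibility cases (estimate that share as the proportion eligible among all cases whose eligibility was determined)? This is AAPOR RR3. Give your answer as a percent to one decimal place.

Numerator → 338
Determined eligible → 338 + 16 + 104 + 99 + 18 = 575
e = 575 / (575 + 137) = 575 / 712 = 0.8076
Eligible share of unknowns → 0.8076 × 210 = 169.60
Base → 575 + 169.60 = 744.60
RR3 = 338 / 744.60 = 0.4539

45.4%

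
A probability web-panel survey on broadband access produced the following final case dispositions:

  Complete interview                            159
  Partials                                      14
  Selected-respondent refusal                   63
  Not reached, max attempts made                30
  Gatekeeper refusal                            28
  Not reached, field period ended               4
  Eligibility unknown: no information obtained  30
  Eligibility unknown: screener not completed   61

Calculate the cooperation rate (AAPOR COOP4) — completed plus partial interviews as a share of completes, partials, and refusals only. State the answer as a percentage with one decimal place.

65.5%

Refused = 28 + 63 = 91
No contact after all attempts = 4 + 30 = 34
Undetermined eligibility = 61 + 30 = 91
Top = 159 + 14 = 173
Denom = 159 + 14 + 91 = 264
COOP4 = 173 / 264 = 0.6553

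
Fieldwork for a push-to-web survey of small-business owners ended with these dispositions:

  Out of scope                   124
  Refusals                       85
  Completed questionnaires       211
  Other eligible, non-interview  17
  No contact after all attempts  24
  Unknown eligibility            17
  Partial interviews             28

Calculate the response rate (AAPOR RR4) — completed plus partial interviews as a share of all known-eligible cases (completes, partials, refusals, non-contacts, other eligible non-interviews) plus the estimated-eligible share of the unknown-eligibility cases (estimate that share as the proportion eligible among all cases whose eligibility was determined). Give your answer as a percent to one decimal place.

63.3%

Numerator → 211 + 28 = 239
Eligible (known) → 211 + 28 + 85 + 24 + 17 = 365
e = 365 / (365 + 124) = 365 / 489 = 0.7464
Estimated eligible among unknowns → 0.7464 × 17 = 12.69
Denom → 365 + 12.69 = 377.69
RR4 = 239 / 377.69 = 0.6328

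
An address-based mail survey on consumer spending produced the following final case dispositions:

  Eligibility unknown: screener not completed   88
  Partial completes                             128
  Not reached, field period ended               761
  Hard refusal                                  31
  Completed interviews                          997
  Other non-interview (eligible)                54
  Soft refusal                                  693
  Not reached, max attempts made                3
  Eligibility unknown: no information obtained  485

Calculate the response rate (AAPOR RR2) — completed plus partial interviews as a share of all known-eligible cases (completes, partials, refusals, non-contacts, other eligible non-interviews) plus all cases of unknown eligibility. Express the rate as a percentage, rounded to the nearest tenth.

Refused = 31 + 693 = 724
No answer / not reached = 761 + 3 = 764
Eligibility not determined = 88 + 485 = 573
Numerator → 997 + 128 = 1125
Denominator → 997 + 128 + 724 + 764 + 54 + 573 = 3240
RR2 = 1125 / 3240 = 0.3472

34.7%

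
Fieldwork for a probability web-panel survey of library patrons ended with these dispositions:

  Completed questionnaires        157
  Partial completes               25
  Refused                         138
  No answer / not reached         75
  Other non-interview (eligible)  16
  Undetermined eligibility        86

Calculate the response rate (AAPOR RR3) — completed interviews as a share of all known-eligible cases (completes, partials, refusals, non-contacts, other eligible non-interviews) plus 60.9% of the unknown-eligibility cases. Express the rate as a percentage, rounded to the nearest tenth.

Top → 157
Known eligible → 157 + 25 + 138 + 75 + 16 = 411
e × U → 0.6090 × 86 = 52.37
Denom → 411 + 52.37 = 463.37
RR3 = 157 / 463.37 = 0.3388

33.9%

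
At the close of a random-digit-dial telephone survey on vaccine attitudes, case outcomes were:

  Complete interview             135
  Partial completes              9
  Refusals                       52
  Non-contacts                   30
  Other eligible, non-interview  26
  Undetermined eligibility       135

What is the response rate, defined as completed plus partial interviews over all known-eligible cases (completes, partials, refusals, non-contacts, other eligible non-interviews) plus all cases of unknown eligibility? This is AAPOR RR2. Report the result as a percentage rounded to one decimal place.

37.2%

Top: 135 + 9 = 144
Denominator: 135 + 9 + 52 + 30 + 26 + 135 = 387
RR2 = 144 / 387 = 0.3721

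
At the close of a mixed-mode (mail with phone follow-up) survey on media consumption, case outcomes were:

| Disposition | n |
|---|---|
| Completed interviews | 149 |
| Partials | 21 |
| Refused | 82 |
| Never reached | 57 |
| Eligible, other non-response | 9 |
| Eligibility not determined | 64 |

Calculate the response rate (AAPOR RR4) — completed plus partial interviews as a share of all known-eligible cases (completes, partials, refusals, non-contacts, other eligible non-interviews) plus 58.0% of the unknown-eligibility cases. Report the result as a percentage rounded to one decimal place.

47.9%

Numerator: 149 + 21 = 170
Known eligible: 149 + 21 + 82 + 57 + 9 = 318
Eligible share of unknowns: 0.5800 × 64 = 37.12
Base: 318 + 37.12 = 355.12
RR4 = 170 / 355.12 = 0.4787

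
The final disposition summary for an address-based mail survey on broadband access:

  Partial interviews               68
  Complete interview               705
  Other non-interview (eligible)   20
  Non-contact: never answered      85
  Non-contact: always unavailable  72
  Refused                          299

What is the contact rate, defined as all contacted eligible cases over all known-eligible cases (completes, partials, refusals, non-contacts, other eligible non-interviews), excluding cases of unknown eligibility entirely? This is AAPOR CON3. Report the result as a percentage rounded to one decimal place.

No contact after all attempts = 85 + 72 = 157
Num → 705 + 68 + 299 + 20 = 1092
Denominator → 705 + 68 + 299 + 157 + 20 = 1249
CON3 = 1092 / 1249 = 0.8743

87.4%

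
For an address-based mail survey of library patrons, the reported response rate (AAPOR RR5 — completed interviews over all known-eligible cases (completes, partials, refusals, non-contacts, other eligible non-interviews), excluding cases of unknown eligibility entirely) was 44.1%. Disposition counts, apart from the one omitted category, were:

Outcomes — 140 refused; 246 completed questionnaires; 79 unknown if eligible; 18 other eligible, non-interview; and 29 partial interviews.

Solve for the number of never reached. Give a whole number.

RR5 = 246 / D = 0.441
D = 246 / 0.441 = 557.8
Remaining denominator categories sum to 433
never reached = 557.8 − 433 ≈ 125

125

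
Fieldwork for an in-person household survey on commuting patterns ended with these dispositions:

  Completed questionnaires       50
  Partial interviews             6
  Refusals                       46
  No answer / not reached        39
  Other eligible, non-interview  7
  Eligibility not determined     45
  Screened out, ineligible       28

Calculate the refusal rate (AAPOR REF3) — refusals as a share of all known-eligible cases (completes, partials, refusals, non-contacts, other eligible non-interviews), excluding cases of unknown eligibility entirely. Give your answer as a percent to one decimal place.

Top: 46
Base: 50 + 6 + 46 + 39 + 7 = 148
REF3 = 46 / 148 = 0.3108

31.1%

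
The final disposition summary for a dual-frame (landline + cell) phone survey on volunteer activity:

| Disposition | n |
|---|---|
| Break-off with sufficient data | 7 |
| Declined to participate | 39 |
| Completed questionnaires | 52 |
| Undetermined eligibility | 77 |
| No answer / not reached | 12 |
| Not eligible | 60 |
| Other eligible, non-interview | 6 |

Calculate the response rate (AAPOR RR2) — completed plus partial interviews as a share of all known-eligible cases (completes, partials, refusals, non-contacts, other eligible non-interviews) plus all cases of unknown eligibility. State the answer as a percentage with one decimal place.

Top: 52 + 7 = 59
Denominator: 52 + 7 + 39 + 12 + 6 + 77 = 193
RR2 = 59 / 193 = 0.3057

30.6%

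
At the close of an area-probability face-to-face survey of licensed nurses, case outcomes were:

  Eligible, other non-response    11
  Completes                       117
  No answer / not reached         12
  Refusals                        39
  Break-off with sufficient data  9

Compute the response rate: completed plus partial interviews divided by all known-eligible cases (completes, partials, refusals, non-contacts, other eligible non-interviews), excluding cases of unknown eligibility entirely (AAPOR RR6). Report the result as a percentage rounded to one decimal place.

Num: 117 + 9 = 126
Base: 117 + 9 + 39 + 12 + 11 = 188
RR6 = 126 / 188 = 0.6702

67.0%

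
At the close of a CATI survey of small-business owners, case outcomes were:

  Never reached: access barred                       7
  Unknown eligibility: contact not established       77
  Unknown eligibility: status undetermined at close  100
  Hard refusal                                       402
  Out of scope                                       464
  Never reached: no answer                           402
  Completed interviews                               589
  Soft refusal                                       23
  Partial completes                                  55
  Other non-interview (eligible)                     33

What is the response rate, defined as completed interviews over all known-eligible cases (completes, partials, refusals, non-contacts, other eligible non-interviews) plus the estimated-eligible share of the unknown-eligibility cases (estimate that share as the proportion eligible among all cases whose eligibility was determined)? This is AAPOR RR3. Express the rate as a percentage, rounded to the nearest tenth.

35.8%

Refusal or break-off = 402 + 23 = 425
Never reached = 402 + 7 = 409
Unknown eligibility = 77 + 100 = 177
Numerator = 589
Eligible (known) = 589 + 55 + 425 + 409 + 33 = 1511
e = 1511 / (1511 + 464) = 1511 / 1975 = 0.7651
Eligible share of unknowns = 0.7651 × 177 = 135.42
Denom = 1511 + 135.42 = 1646.42
RR3 = 589 / 1646.42 = 0.3577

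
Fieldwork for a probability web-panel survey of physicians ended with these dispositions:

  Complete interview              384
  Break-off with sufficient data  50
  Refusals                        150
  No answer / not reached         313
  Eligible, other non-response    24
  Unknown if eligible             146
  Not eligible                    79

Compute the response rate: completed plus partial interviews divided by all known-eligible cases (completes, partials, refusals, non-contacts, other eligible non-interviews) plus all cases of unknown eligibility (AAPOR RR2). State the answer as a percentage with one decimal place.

40.7%

Num: 384 + 50 = 434
Base: 384 + 50 + 150 + 313 + 24 + 146 = 1067
RR2 = 434 / 1067 = 0.4067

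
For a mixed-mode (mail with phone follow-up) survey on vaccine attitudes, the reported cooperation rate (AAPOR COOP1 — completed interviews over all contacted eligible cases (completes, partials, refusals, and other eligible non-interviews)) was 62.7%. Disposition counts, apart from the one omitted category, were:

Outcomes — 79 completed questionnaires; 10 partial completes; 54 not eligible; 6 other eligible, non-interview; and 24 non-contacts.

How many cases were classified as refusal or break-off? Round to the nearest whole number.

31

COOP1 = 79 / D = 0.627
D = 79 / 0.627 = 126.0
Remaining denominator categories sum to 95
refusal or break-off = 126.0 − 95 ≈ 31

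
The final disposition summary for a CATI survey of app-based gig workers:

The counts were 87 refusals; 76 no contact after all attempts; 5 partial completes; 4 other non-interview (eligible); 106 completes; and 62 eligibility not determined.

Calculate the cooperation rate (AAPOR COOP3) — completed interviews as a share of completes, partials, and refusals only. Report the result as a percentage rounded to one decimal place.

Numerator: 106
Denom: 106 + 5 + 87 = 198
COOP3 = 106 / 198 = 0.5354

53.5%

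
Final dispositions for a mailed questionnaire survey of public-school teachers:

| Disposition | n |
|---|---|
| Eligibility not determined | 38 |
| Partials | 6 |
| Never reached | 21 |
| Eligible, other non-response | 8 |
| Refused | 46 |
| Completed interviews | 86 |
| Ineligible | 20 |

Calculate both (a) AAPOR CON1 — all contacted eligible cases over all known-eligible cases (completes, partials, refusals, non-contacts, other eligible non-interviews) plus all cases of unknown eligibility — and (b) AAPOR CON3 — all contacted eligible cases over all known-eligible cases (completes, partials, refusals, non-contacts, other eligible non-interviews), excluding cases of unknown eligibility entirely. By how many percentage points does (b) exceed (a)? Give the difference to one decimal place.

16.2

Numerator → 86 + 6 + 46 + 8 = 146
Denominator → 86 + 6 + 46 + 21 + 8 + 38 = 205
CON1 = 146 / 205 = 0.7122
Denominator → 86 + 6 + 46 + 21 + 8 = 167
CON3 = 146 / 167 = 0.8743
Difference = 87.43 − 71.22 = 16.21 percentage points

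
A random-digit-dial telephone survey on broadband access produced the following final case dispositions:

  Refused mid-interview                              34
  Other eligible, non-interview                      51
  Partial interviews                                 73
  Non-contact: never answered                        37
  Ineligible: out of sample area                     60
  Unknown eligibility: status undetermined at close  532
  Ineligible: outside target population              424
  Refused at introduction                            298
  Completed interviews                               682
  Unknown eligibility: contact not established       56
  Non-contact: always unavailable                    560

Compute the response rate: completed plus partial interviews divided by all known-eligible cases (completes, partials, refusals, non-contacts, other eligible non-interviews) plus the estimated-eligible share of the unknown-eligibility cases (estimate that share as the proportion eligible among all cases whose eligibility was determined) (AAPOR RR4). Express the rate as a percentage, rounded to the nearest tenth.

34.4%

Refusals = 298 + 34 = 332
Non-contacts = 37 + 560 = 597
Unknown if eligible = 56 + 532 = 588
Screened out, ineligible = 424 + 60 = 484
Numerator = 682 + 73 = 755
Eligible (known) = 682 + 73 + 332 + 597 + 51 = 1735
e = 1735 / (1735 + 484) = 1735 / 2219 = 0.7819
e × U = 0.7819 × 588 = 459.76
Base = 1735 + 459.76 = 2194.76
RR4 = 755 / 2194.76 = 0.3440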